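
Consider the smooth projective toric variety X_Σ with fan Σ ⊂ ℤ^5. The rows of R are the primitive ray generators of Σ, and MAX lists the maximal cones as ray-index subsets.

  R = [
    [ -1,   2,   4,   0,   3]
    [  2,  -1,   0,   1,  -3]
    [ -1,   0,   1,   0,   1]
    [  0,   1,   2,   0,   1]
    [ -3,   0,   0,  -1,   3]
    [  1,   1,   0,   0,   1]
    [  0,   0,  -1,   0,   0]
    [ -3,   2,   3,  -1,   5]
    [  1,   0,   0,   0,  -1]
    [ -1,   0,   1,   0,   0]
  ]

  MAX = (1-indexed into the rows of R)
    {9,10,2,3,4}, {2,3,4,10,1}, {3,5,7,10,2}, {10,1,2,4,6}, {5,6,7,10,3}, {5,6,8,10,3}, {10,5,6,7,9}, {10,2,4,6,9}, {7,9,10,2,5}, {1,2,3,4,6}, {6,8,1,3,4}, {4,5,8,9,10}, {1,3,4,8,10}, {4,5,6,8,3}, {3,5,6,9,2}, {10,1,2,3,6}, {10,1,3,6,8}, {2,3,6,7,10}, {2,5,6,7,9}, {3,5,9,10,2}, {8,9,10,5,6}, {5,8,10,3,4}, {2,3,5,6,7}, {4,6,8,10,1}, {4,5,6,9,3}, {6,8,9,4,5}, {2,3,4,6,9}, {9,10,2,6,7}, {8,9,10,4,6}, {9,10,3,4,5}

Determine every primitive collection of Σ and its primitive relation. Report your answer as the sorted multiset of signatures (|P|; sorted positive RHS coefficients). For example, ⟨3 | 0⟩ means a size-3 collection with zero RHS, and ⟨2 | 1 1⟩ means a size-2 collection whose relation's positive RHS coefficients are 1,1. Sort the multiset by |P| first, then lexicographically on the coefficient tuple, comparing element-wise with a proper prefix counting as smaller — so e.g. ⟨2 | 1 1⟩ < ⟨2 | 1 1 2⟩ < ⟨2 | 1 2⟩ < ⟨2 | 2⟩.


Σ has 13 primitive collections:

  {1,5}:  v_{1} + v_{5} = v_{3} + v_{8} ; sig = ⟨2 | 1 1⟩
  {2,8}:  v_{2} + v_{8} = v_{3} + v_{4} ; sig = ⟨2 | 1 1⟩
  {4,7}:  v_{4} + v_{7} = v_{6} + v_{10} ; sig = ⟨2 | 1 1⟩
  {1,7}:  v_{1} + v_{7} = v_{3} + 2·v_{6} + 2·v_{10} ; sig = ⟨2 | 1 2 2⟩
  {7,8}:  v_{7} + v_{8} = v_{5} + 2·v_{6} + 2·v_{10} ; sig = ⟨2 | 1 2 2⟩
  {1,9}:  v_{1} + v_{9} = 2·v_{4} ; sig = ⟨2 | 2⟩
  {3,7,9}:  v_{3} + v_{7} + v_{9} = 0 ; sig = ⟨3 | 0⟩
  {2,4,5}:  v_{2} + v_{4} + v_{5} = 2·v_{3} + v_{9} ; sig = ⟨3 | 1 2⟩
  {3,8,9}:  v_{3} + v_{8} + v_{9} = 2·v_{4} + v_{5} ; sig = ⟨3 | 1 2⟩
  {2,5,6,10}:  v_{2} + v_{5} + v_{6} + v_{10} = v_{3} ; sig = ⟨4 | 1⟩
  {3,4,6,10}:  v_{3} + v_{4} + v_{6} + v_{10} = v_{1} ; sig = ⟨4 | 1⟩
  {3,6,9,10}:  v_{3} + v_{6} + v_{9} + v_{10} = v_{4} ; sig = ⟨4 | 1⟩
  {4,5,6,10}:  v_{4} + v_{5} + v_{6} + v_{10} = v_{8} ; sig = ⟨4 | 1⟩

Sorted signature multiset PRS(X):
[⟨2 | 1 1⟩, ⟨2 | 1 1⟩, ⟨2 | 1 1⟩, ⟨2 | 1 2 2⟩, ⟨2 | 1 2 2⟩, ⟨2 | 2⟩, ⟨3 | 0⟩, ⟨3 | 1 2⟩, ⟨3 | 1 2⟩, ⟨4 | 1⟩, ⟨4 | 1⟩, ⟨4 | 1⟩, ⟨4 | 1⟩]


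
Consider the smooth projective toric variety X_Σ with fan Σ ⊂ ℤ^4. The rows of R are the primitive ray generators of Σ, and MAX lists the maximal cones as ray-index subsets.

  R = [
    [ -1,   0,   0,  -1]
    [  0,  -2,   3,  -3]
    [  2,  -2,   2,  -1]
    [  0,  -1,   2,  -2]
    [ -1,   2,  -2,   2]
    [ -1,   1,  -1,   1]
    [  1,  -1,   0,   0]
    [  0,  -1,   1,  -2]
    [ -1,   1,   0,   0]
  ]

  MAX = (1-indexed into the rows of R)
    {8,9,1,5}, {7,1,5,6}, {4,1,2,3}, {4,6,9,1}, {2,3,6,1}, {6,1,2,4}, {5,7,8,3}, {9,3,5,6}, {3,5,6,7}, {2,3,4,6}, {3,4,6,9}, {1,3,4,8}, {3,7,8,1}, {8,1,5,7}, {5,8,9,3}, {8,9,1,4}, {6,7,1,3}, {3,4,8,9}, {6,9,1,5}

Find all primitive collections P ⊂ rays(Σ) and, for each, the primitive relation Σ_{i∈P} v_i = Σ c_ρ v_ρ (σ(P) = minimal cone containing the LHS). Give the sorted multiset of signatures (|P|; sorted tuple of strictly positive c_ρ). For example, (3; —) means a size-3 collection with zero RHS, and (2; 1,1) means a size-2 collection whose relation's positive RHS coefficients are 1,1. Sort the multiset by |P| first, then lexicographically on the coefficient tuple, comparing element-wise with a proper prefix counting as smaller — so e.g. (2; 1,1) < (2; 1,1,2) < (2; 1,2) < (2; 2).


Primitive collections (11):

  {7,9}:  v_{7} + v_{9} = 0  ⟹  sig = (2; —)
  {4,5}:  v_{4} + v_{5} = v_{9}  ⟹  sig = (2; 1)
  {6,8}:  v_{6} + v_{8} = v_{1}  ⟹  sig = (2; 1)
  {2,5}:  v_{2} + v_{5} = v_{4} + v_{6}  ⟹  sig = (2; 1,1)
  {4,7}:  v_{4} + v_{7} = v_{1} + v_{3}  ⟹  sig = (2; 1,1)
  {2,8}:  v_{2} + v_{8} = 2·v_{1} + v_{3} + v_{4}  ⟹  sig = (2; 1,1,2)
  {2,9}:  v_{2} + v_{9} = 2·v_{4} + v_{6}  ⟹  sig = (2; 1,2)
  {2,7}:  v_{2} + v_{7} = 2·v_{1} + 2·v_{3} + v_{6}  ⟹  sig = (2; 1,2,2)
  {1,3,5}:  v_{1} + v_{3} + v_{5} = 0  ⟹  sig = (3; —)
  {1,3,9}:  v_{1} + v_{3} + v_{9} = v_{4}  ⟹  sig = (3; 1)
  {1,3,4,6}:  v_{1} + v_{3} + v_{4} + v_{6} = v_{2}  ⟹  sig = (4; 1)

so the primitive-relation signature multiset is
[(2; —), (2; 1), (2; 1), (2; 1,1), (2; 1,1), (2; 1,1,2), (2; 1,2), (2; 1,2,2), (3; —), (3; 1), (4; 1)]


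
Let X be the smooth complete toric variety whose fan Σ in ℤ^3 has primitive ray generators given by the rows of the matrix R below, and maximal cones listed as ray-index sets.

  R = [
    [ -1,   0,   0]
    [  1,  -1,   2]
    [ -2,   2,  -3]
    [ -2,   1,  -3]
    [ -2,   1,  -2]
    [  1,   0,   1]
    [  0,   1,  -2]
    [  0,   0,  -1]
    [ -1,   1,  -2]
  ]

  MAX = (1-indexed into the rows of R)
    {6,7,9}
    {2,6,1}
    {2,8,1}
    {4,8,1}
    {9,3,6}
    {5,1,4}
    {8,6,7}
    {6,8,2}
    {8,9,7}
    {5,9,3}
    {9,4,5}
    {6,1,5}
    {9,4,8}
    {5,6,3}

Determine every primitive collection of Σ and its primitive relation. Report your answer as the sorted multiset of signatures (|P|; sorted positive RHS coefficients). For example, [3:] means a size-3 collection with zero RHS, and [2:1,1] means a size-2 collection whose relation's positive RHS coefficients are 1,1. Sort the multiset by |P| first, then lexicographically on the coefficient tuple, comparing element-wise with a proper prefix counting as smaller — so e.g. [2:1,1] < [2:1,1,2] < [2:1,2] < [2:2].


Σ has 18 primitive collections:

  P={2,9}:  v_{2} + v_{9} = 0  ⇒ sig = [2:]
  P={1,7}:  v_{1} + v_{7} = v_{9}  ⇒ sig = [2:1]
  P={1,9}:  v_{1} + v_{9} = v_{5}  ⇒ sig = [2:1]
  P={2,5}:  v_{2} + v_{5} = v_{1}  ⇒ sig = [2:1]
  P={4,6}:  v_{4} + v_{6} = v_{9}  ⇒ sig = [2:1]
  P={5,8}:  v_{5} + v_{8} = v_{4}  ⇒ sig = [2:1]
  P={2,3}:  v_{2} + v_{3} = v_{5} + v_{6}  ⇒ sig = [2:1,1]
  P={2,4}:  v_{2} + v_{4} = v_{1} + v_{8}  ⇒ sig = [2:1,1]
  P={2,7}:  v_{2} + v_{7} = v_{6} + v_{8}  ⇒ sig = [2:1,1]
  P={1,3}:  v_{1} + v_{3} = 2·v_{5} + v_{6}  ⇒ sig = [2:1,2]
  P={3,4}:  v_{3} + v_{4} = v_{5} + 2·v_{9}  ⇒ sig = [2:1,2]
  P={4,7}:  v_{4} + v_{7} = v_{8} + 2·v_{9}  ⇒ sig = [2:1,2]
  P={3,7}:  v_{3} + v_{7} = v_{6} + 3·v_{9}  ⇒ sig = [2:1,3]
  P={3,8}:  v_{3} + v_{8} = 2·v_{9}  ⇒ sig = [2:2]
  P={5,7}:  v_{5} + v_{7} = 2·v_{9}  ⇒ sig = [2:2]
  P={1,6,8}:  v_{1} + v_{6} + v_{8} = 0  ⇒ sig = [3:]
  P={5,6,9}:  v_{5} + v_{6} + v_{9} = v_{3}  ⇒ sig = [3:1]
  P={6,8,9}:  v_{6} + v_{8} + v_{9} = v_{7}  ⇒ sig = [3:1]

Sorted signature multiset PRS(X):
    |P|=2: 15 collections, coeffs (), (1), (1), (1), (1), (1), (1,1), (1,1), (1,1), (1,2), (1,2), (1,2), (1,3), (2), (2)
    |P|=3: 3 collections, coeffs (), (1), (1)


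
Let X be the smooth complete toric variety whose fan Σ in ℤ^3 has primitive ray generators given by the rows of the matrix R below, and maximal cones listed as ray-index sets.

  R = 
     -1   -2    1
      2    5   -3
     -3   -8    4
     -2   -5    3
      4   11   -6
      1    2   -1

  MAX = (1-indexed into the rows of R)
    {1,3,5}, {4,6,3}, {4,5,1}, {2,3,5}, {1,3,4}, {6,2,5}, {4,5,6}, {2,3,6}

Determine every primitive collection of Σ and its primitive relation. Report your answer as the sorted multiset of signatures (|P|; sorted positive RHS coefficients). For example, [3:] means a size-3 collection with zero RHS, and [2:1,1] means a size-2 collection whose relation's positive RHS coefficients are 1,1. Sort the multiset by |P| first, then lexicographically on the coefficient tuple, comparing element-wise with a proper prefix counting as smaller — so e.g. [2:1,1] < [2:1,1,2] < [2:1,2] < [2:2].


5 minimal non-faces of Δ(Σ) (on 6 rays):

  {1,6}:  v_{1} + v_{6} = 0 — sig = [2:]
  {2,4}:  v_{2} + v_{4} = 0 — sig = [2:]
  {1,2}:  v_{1} + v_{2} = v_{3} + v_{5} — sig = [2:1,1]
  {3,4,5}:  v_{3} + v_{4} + v_{5} = v_{1} — sig = [3:1]
  {3,5,6}:  v_{3} + v_{5} + v_{6} = v_{2} — sig = [3:1]

Hence PRS(X_Σ) =
    |P|=2: 3 collections, coeffs (), (), (1,1)
    |P|=3: 2 collections, coeffs (1), (1)


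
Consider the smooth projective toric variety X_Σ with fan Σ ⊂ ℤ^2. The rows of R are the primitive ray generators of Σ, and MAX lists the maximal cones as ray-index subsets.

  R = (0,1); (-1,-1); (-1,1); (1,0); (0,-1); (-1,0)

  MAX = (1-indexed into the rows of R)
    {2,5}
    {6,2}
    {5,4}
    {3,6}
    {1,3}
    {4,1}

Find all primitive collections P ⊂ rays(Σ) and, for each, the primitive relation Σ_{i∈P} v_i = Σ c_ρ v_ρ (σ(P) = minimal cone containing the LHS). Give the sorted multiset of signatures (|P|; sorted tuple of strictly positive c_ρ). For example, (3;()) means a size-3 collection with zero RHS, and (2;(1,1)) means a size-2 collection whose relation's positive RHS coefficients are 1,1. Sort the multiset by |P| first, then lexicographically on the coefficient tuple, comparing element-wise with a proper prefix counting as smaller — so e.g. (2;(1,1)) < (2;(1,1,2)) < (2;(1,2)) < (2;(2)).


Minimal non-faces — 9 found among 6 rays, 6 max cones:

  P = {1,5}:  v_{1} + v_{5} = 0 ; sig = (2;())
  P = {4,6}:  v_{4} + v_{6} = 0 ; sig = (2;())
  P = {1,2}:  v_{1} + v_{2} = v_{6} ; sig = (2;(1))
  P = {1,6}:  v_{1} + v_{6} = v_{3} ; sig = (2;(1))
  P = {2,4}:  v_{2} + v_{4} = v_{5} ; sig = (2;(1))
  P = {3,4}:  v_{3} + v_{4} = v_{1} ; sig = (2;(1))
  P = {3,5}:  v_{3} + v_{5} = v_{6} ; sig = (2;(1))
  P = {5,6}:  v_{5} + v_{6} = v_{2} ; sig = (2;(1))
  P = {2,3}:  v_{2} + v_{3} = 2·v_{6} ; sig = (2;(2))

Hence PRS(X_Σ) =
{ (2;()) ×2,  (2;(1)) ×6,  (2;(2)) }


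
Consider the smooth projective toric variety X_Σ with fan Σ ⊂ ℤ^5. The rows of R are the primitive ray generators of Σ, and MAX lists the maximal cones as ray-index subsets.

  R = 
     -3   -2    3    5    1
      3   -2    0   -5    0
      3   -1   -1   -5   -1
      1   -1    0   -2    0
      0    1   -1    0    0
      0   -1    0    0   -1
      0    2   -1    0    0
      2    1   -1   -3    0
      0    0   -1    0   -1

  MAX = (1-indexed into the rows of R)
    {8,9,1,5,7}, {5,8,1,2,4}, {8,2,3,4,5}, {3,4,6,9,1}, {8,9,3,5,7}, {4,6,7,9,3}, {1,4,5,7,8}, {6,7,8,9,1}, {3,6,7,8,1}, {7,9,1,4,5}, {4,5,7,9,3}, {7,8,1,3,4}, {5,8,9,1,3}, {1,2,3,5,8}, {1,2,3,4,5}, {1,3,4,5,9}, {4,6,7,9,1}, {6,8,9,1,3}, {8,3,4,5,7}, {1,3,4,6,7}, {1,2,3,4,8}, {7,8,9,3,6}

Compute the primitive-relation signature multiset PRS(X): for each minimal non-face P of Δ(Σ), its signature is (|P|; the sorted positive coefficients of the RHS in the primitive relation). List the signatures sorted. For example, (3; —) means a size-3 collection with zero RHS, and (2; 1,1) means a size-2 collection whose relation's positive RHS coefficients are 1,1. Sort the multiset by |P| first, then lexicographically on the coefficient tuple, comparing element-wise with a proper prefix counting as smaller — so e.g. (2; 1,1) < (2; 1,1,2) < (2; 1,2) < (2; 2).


Δ(Σ) — 9 vertices, 9 min non-faces:

  • {5,6}:  v_{5} + v_{6} = v_{9}  so sig = (2; 1)
  • {2,7}:  v_{2} + v_{7} = v_{4} + v_{8}  so sig = (2; 1,1)
  • {2,6}:  v_{2} + v_{6} = v_{1} + 2·v_{3} + v_{5}  so sig = (2; 1,1,2)
  • {2,9}:  v_{2} + v_{9} = v_{1} + 2·v_{3} + 2·v_{5}  so sig = (2; 1,2,2)
  • {4,6,8}:  v_{4} + v_{6} + v_{8} = v_{3}  so sig = (3; 1)
  • {4,8,9}:  v_{4} + v_{8} + v_{9} = v_{3} + v_{5}  so sig = (3; 1,1)
  • {1,3,5,7}:  v_{1} + v_{3} + v_{5} + v_{7} = 0  so sig = (4; —)
  • {1,3,7,9}:  v_{1} + v_{3} + v_{7} + v_{9} = v_{6}  so sig = (4; 1)
  • {1,3,4,5,8}:  v_{1} + v_{3} + v_{4} + v_{5} + v_{8} = v_{2}  so sig = (5; 1)

so the primitive-relation signature multiset is
{ (2; 1),  (2; 1,1),  (2; 1,1,2),  (2; 1,2,2),  (3; 1),  (3; 1,1),  (4; —),  (4; 1),  (5; 1) }


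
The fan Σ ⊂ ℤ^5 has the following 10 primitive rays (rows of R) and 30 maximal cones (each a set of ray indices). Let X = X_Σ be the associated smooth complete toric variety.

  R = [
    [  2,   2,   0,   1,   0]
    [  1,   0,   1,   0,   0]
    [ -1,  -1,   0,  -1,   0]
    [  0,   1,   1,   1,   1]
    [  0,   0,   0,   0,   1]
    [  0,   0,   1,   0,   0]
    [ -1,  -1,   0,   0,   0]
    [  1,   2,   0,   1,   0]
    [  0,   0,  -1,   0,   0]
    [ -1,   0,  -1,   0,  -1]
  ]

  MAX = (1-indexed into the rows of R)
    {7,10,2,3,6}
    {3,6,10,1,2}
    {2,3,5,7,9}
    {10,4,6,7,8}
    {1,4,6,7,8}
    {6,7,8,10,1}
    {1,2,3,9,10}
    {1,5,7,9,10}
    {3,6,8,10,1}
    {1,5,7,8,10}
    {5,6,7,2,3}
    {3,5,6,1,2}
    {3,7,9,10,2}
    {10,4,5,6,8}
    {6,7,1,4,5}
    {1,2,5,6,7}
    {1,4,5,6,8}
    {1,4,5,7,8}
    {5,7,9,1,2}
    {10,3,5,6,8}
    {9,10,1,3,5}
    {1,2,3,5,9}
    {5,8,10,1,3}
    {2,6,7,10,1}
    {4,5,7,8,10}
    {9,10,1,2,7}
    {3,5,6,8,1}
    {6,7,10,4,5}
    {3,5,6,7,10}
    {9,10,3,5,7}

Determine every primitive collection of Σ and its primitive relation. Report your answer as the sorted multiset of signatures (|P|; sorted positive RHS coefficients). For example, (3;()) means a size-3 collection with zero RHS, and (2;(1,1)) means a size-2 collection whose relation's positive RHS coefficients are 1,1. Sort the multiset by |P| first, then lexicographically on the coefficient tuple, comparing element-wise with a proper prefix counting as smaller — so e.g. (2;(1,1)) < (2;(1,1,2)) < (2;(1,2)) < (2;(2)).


12 minimal non-faces of Δ(Σ) (on 10 rays):

  {6,9}:  v_{6} + v_{9} = 0  →  sig = (2;())
  {2,8}:  v_{2} + v_{8} = v_{1} + v_{6}  →  sig = (2;(1,1))
  {4,9}:  v_{4} + v_{9} = v_{5} + v_{7} + v_{8}  →  sig = (2;(1,1,1))
  {8,9}:  v_{8} + v_{9} = v_{1} + v_{5} + v_{10}  →  sig = (2;(1,1,1))
  {2,4}:  v_{2} + v_{4} = v_{1} + v_{5} + 2·v_{6} + v_{7}  →  sig = (2;(1,1,1,2))
  {3,4}:  v_{3} + v_{4} = 2·v_{5} + 2·v_{6} + v_{10}  →  sig = (2;(1,2,2))
  {1,3,7}:  v_{1} + v_{3} + v_{7} = 0  →  sig = (3;())
  {2,5,10}:  v_{2} + v_{5} + v_{10} = 0  →  sig = (3;())
  {3,7,8}:  v_{3} + v_{7} + v_{8} = v_{5} + v_{6} + v_{10}  →  sig = (3;(1,1,1))
  {1,4,10}:  v_{1} + v_{4} + v_{10} = v_{7} + 2·v_{8}  →  sig = (3;(1,2))
  {1,5,6,10}:  v_{1} + v_{5} + v_{6} + v_{10} = v_{8}  →  sig = (4;(1))
  {5,6,7,8}:  v_{5} + v_{6} + v_{7} + v_{8} = v_{4}  →  sig = (4;(1))

Sorted signature multiset PRS(X):
{ (2;()),  (2;(1,1)),  (2;(1,1,1)) ×2,  (2;(1,1,1,2)),  (2;(1,2,2)),  (3;()) ×2,  (3;(1,1,1)),  (3;(1,2)),  (4;(1)) ×2 }


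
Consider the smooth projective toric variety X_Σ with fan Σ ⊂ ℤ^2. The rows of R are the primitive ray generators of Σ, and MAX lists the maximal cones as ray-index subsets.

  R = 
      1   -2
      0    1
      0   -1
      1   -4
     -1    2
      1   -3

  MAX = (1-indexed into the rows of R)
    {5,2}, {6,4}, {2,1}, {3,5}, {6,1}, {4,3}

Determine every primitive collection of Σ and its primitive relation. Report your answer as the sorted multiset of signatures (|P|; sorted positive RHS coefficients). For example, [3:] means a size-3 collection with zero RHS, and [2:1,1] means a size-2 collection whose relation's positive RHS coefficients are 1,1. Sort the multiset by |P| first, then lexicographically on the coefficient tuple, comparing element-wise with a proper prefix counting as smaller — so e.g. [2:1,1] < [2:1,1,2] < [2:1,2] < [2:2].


9 collections generate NE(X_Σ); each relation:

  {1,5}:  v_{1} + v_{5} = 0  →  sig = [2:]
  {2,3}:  v_{2} + v_{3} = 0  →  sig = [2:]
  {1,3}:  v_{1} + v_{3} = v_{6}  →  sig = [2:1]
  {2,4}:  v_{2} + v_{4} = v_{6}  →  sig = [2:1]
  {2,6}:  v_{2} + v_{6} = v_{1}  →  sig = [2:1]
  {3,6}:  v_{3} + v_{6} = v_{4}  →  sig = [2:1]
  {5,6}:  v_{5} + v_{6} = v_{3}  →  sig = [2:1]
  {1,4}:  v_{1} + v_{4} = 2·v_{6}  →  sig = [2:2]
  {4,5}:  v_{4} + v_{5} = 2·v_{3}  →  sig = [2:2]

Signatures (|P|; sorted positive RHS coefficients), sorted:
{ [2:] ×2,  [2:1] ×5,  [2:2] ×2 }


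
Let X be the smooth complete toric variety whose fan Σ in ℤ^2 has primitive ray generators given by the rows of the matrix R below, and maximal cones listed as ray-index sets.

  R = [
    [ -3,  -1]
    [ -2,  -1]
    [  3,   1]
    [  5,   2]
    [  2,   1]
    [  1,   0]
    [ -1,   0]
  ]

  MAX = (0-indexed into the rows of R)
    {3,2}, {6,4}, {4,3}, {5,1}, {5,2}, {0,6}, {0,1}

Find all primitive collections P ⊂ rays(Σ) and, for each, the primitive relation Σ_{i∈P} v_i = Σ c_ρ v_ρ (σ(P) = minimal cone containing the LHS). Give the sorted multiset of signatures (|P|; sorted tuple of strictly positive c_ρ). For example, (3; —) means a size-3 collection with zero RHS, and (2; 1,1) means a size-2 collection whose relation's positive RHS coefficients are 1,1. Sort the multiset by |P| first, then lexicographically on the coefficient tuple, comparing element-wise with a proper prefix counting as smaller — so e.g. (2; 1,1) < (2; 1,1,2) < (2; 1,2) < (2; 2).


Δ(Σ) — 7 vertices, 14 min non-faces:

  P = {0,2}:  v_{0} + v_{2} = 0 — sig = (2; —)
  P = {1,4}:  v_{1} + v_{4} = 0 — sig = (2; —)
  P = {5,6}:  v_{5} + v_{6} = 0 — sig = (2; —)
  P = {0,3}:  v_{0} + v_{3} = v_{4} — sig = (2; 1)
  P = {0,4}:  v_{0} + v_{4} = v_{6} — sig = (2; 1)
  P = {0,5}:  v_{0} + v_{5} = v_{1} — sig = (2; 1)
  P = {1,2}:  v_{1} + v_{2} = v_{5} — sig = (2; 1)
  P = {1,3}:  v_{1} + v_{3} = v_{2} — sig = (2; 1)
  P = {1,6}:  v_{1} + v_{6} = v_{0} — sig = (2; 1)
  P = {2,4}:  v_{2} + v_{4} = v_{3} — sig = (2; 1)
  P = {2,6}:  v_{2} + v_{6} = v_{4} — sig = (2; 1)
  P = {4,5}:  v_{4} + v_{5} = v_{2} — sig = (2; 1)
  P = {3,5}:  v_{3} + v_{5} = 2·v_{2} — sig = (2; 2)
  P = {3,6}:  v_{3} + v_{6} = 2·v_{4} — sig = (2; 2)

Hence PRS(X_Σ) =
    |P|=2: 14 collections, coeffs (), (), (), (1), (1), (1), (1), (1), (1), (1), (1), (1), (2), (2)


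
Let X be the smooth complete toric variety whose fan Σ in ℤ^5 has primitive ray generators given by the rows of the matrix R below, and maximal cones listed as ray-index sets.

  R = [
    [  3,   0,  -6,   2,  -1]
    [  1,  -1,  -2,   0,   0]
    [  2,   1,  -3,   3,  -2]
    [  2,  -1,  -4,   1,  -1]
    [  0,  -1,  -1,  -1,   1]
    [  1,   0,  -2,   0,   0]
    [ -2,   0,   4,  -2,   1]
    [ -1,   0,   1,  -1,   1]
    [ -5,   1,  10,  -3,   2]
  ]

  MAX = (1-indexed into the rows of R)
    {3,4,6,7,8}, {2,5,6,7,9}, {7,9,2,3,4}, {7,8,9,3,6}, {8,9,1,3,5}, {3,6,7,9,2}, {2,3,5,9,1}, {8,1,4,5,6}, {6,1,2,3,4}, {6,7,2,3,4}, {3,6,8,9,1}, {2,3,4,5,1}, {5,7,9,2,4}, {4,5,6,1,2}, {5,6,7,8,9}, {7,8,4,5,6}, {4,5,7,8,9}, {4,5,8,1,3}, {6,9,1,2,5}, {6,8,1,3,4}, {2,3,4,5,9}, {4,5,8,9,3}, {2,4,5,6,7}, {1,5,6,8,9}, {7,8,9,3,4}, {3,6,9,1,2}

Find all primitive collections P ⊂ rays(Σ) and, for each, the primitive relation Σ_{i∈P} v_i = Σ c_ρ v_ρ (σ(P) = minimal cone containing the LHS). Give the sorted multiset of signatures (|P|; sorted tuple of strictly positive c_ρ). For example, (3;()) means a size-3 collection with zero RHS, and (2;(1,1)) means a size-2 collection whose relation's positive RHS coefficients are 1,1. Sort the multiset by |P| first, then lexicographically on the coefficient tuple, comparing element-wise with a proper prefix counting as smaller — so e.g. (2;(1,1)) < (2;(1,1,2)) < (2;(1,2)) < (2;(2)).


Δ(Σ) — 9 vertices, 6 min non-faces:

  • {1,7}:  v_{1} + v_{7} = v_{6} — sig = (2;(1))
  • {2,8}:  v_{2} + v_{8} = v_{5} — sig = (2;(1))
  • {1,4,9}:  v_{1} + v_{4} + v_{9} = 0 — sig = (3;())
  • {3,5,7}:  v_{3} + v_{5} + v_{7} = 0 — sig = (3;())
  • {3,5,6}:  v_{3} + v_{5} + v_{6} = v_{1} — sig = (3;(1))
  • {4,6,9}:  v_{4} + v_{6} + v_{9} = v_{7} — sig = (3;(1))

so the primitive-relation signature multiset is
{ (2;(1)) ×2,  (3;()) ×2,  (3;(1)) ×2 }


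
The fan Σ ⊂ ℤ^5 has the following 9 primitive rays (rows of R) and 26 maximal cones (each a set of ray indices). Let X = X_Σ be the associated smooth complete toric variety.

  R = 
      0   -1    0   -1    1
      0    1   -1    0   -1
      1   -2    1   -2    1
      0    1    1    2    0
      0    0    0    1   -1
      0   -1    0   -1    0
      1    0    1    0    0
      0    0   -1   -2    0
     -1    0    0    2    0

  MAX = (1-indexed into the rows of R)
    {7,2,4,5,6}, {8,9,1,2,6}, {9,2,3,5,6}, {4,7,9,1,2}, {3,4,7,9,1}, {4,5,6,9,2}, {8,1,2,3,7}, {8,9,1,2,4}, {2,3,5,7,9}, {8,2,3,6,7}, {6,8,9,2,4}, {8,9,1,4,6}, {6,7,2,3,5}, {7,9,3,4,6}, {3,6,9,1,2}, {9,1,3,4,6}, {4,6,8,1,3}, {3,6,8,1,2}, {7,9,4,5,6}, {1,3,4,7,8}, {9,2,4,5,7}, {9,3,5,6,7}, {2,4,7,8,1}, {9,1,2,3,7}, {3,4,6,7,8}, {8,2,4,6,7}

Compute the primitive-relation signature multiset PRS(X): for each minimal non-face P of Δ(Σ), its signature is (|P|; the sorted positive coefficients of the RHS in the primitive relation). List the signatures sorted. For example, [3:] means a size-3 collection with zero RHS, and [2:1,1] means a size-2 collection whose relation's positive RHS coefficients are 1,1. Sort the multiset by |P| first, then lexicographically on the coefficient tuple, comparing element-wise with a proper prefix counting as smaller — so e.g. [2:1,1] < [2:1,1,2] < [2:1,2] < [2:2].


Δ(Σ) — 9 vertices, 9 min non-faces:

  P={5,8}:  v_{5} + v_{8} = v_{2} + v_{6}  ⇒ sig = [2:1,1]
  P={1,5}:  v_{1} + v_{5} = v_{2} + v_{3} + v_{9}  ⇒ sig = [2:1,1,1]
  P={7,8,9}:  v_{7} + v_{8} + v_{9} = 0  ⇒ sig = [3:]
  P={1,6,7}:  v_{1} + v_{6} + v_{7} = v_{3}  ⇒ sig = [3:1]
  P={2,3,4}:  v_{2} + v_{3} + v_{4} = v_{7}  ⇒ sig = [3:1]
  P={3,8,9}:  v_{3} + v_{8} + v_{9} = v_{1} + v_{6}  ⇒ sig = [3:1,1]
  P={3,4,5}:  v_{3} + v_{4} + v_{5} = v_{6} + 2·v_{7} + v_{9}  ⇒ sig = [3:1,1,2]
  P={1,2,4,6}:  v_{1} + v_{2} + v_{4} + v_{6} = 0  ⇒ sig = [4:]
  P={2,6,7,9}:  v_{2} + v_{6} + v_{7} + v_{9} = v_{5}  ⇒ sig = [4:1]

Signatures (|P|; sorted positive RHS coefficients), sorted:
{ [2:1,1],  [2:1,1,1],  [3:],  [3:1] ×2,  [3:1,1],  [3:1,1,2],  [4:],  [4:1] }


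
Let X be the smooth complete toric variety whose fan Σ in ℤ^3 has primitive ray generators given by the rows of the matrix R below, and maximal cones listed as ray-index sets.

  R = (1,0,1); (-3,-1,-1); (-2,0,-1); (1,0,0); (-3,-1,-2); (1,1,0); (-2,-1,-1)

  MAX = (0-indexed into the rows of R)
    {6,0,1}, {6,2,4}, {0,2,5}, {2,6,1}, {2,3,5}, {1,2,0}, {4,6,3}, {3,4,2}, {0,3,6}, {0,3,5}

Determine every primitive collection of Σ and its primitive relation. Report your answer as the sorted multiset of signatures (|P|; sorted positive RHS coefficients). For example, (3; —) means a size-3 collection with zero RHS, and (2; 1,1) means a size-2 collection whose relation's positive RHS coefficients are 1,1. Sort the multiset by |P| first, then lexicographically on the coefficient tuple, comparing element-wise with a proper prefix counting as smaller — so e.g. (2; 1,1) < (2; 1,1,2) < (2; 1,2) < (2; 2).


Primitive collections (9):

  • {0,4}:  v_{0} + v_{4} = v_{6}  →  sig = (2; 1)
  • {1,3}:  v_{1} + v_{3} = v_{6}  →  sig = (2; 1)
  • {1,5}:  v_{1} + v_{5} = v_{2}  →  sig = (2; 1)
  • {5,6}:  v_{5} + v_{6} = v_{2} + v_{3}  →  sig = (2; 1,1)
  • {1,4}:  v_{1} + v_{4} = v_{2} + 2·v_{6}  →  sig = (2; 1,2)
  • {4,5}:  v_{4} + v_{5} = 2·v_{2} + 2·v_{3}  →  sig = (2; 2,2)
  • {0,2,3}:  v_{0} + v_{2} + v_{3} = 0  →  sig = (3; —)
  • {0,2,6}:  v_{0} + v_{2} + v_{6} = v_{1}  →  sig = (3; 1)
  • {2,3,6}:  v_{2} + v_{3} + v_{6} = v_{4}  →  sig = (3; 1)

Sorted signature multiset PRS(X):
    (2; 1)
    (2; 1)
    (2; 1)
    (2; 1,1)
    (2; 1,2)
    (2; 2,2)
    (3; —)
    (3; 1)
    (3; 1)


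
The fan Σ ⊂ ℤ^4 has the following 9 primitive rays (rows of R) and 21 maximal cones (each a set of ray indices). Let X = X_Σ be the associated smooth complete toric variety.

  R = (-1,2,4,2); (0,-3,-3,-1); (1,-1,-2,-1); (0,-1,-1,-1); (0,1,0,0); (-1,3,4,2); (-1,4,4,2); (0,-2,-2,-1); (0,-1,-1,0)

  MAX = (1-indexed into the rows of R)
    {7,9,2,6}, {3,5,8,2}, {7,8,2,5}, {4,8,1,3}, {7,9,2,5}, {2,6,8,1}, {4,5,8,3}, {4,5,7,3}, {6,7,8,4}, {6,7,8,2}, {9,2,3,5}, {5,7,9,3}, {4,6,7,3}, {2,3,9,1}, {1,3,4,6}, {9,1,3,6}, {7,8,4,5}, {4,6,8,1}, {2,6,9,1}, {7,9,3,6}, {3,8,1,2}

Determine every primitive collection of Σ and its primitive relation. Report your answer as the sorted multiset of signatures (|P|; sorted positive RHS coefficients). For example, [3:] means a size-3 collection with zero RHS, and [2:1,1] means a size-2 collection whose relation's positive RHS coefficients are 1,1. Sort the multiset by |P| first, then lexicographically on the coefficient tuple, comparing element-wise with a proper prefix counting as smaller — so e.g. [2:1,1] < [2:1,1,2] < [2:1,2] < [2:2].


|primitive collections| = 10. Relations:

  • {1,5}:  v_{1} + v_{5} = v_{6}  →  sig = [2:1]
  • {4,9}:  v_{4} + v_{9} = v_{8}  →  sig = [2:1]
  • {5,6}:  v_{5} + v_{6} = v_{7}  →  sig = [2:1]
  • {8,9}:  v_{8} + v_{9} = v_{2}  →  sig = [2:1]
  • {1,7}:  v_{1} + v_{7} = 2·v_{6}  →  sig = [2:2]
  • {2,4}:  v_{2} + v_{4} = 2·v_{8}  →  sig = [2:2]
  • {3,6,8}:  v_{3} + v_{6} + v_{8} = 0  →  sig = [3:]
  • {2,3,6}:  v_{2} + v_{3} + v_{6} = v_{9}  →  sig = [3:1]
  • {3,7,8}:  v_{3} + v_{7} + v_{8} = v_{5}  →  sig = [3:1]
  • {2,3,7}:  v_{2} + v_{3} + v_{7} = v_{5} + v_{9}  →  sig = [3:1,1]

Hence PRS(X_Σ) =
{ [2:1] ×4,  [2:2] ×2,  [3:],  [3:1] ×2,  [3:1,1] }


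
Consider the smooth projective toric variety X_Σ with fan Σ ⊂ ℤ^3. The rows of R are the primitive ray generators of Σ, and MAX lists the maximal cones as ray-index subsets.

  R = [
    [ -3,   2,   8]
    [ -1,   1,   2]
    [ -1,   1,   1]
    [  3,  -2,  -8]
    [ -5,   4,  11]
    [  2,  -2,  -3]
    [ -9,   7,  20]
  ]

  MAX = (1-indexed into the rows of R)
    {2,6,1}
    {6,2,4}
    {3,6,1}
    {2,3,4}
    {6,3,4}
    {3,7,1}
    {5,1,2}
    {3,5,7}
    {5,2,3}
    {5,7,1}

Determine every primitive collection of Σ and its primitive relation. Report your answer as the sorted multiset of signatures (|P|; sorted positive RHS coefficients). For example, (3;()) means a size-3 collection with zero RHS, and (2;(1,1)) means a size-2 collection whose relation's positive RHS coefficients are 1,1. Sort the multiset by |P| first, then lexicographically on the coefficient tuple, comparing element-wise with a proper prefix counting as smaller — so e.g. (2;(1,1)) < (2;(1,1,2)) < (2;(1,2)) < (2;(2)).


The 9 primitive collections of Σ (r=7, n=3):

  {1,4}:  v_{1} + v_{4} = 0  ⇒ sig = (2;())
  {5,6}:  v_{5} + v_{6} = v_{1}  ⇒ sig = (2;(1))
  {4,5}:  v_{4} + v_{5} = v_{2} + v_{3}  ⇒ sig = (2;(1,1))
  {4,7}:  v_{4} + v_{7} = v_{3} + v_{5}  ⇒ sig = (2;(1,1))
  {6,7}:  v_{6} + v_{7} = 2·v_{1} + v_{3}  ⇒ sig = (2;(1,2))
  {2,7}:  v_{2} + v_{7} = 2·v_{5}  ⇒ sig = (2;(2))
  {2,3,6}:  v_{2} + v_{3} + v_{6} = 0  ⇒ sig = (3;())
  {1,2,3}:  v_{1} + v_{2} + v_{3} = v_{5}  ⇒ sig = (3;(1))
  {1,3,5}:  v_{1} + v_{3} + v_{5} = v_{7}  ⇒ sig = (3;(1))

so the primitive-relation signature multiset is
[(2;()), (2;(1)), (2;(1,1)), (2;(1,1)), (2;(1,2)), (2;(2)), (3;()), (3;(1)), (3;(1))]


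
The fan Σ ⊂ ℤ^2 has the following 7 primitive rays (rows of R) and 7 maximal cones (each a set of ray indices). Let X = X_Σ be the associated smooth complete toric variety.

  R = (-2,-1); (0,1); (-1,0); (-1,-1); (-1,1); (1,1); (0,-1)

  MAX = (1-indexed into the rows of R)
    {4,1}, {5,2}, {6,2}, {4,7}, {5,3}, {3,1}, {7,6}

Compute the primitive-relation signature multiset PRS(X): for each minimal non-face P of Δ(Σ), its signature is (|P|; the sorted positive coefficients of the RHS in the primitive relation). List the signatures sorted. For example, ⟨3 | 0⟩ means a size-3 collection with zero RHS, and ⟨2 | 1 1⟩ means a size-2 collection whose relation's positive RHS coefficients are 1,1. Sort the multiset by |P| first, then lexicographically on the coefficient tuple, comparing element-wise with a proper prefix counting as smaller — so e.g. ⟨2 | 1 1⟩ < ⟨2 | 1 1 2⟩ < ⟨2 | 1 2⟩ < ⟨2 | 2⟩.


Minimal non-faces — 14 found among 7 rays, 7 max cones:

  P={2,7}:  v_{2} + v_{7} = 0 — sig = ⟨2 | 0⟩
  P={4,6}:  v_{4} + v_{6} = 0 — sig = ⟨2 | 0⟩
  P={1,6}:  v_{1} + v_{6} = v_{3} — sig = ⟨2 | 1⟩
  P={2,3}:  v_{2} + v_{3} = v_{5} — sig = ⟨2 | 1⟩
  P={2,4}:  v_{2} + v_{4} = v_{3} — sig = ⟨2 | 1⟩
  P={3,4}:  v_{3} + v_{4} = v_{1} — sig = ⟨2 | 1⟩
  P={3,6}:  v_{3} + v_{6} = v_{2} — sig = ⟨2 | 1⟩
  P={3,7}:  v_{3} + v_{7} = v_{4} — sig = ⟨2 | 1⟩
  P={5,7}:  v_{5} + v_{7} = v_{3} — sig = ⟨2 | 1⟩
  P={1,2}:  v_{1} + v_{2} = 2·v_{3} — sig = ⟨2 | 2⟩
  P={1,7}:  v_{1} + v_{7} = 2·v_{4} — sig = ⟨2 | 2⟩
  P={4,5}:  v_{4} + v_{5} = 2·v_{3} — sig = ⟨2 | 2⟩
  P={5,6}:  v_{5} + v_{6} = 2·v_{2} — sig = ⟨2 | 2⟩
  P={1,5}:  v_{1} + v_{5} = 3·v_{3} — sig = ⟨2 | 3⟩

Signatures (|P|; sorted positive RHS coefficients), sorted:
    ⟨2 | 0⟩
    ⟨2 | 0⟩
    ⟨2 | 1⟩
    ⟨2 | 1⟩
    ⟨2 | 1⟩
    ⟨2 | 1⟩
    ⟨2 | 1⟩
    ⟨2 | 1⟩
    ⟨2 | 1⟩
    ⟨2 | 2⟩
    ⟨2 | 2⟩
    ⟨2 | 2⟩
    ⟨2 | 2⟩
    ⟨2 | 3⟩


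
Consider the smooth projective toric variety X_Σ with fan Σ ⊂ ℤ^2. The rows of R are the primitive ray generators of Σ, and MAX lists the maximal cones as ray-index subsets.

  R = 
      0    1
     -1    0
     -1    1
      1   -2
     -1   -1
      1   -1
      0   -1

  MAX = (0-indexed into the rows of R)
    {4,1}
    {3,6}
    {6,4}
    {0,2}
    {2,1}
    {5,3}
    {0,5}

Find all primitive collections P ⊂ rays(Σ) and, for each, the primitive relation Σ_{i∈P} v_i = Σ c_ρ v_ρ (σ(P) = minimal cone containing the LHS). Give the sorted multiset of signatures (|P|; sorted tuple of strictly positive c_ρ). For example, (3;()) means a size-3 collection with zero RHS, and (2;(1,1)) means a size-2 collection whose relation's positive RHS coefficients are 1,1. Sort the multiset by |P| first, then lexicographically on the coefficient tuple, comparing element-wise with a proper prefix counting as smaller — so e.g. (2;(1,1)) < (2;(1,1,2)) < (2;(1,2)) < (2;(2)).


|primitive collections| = 14. Relations:

  P={0,6}:  v_{0} + v_{6} = 0  ⟹  sig = (2;())
  P={2,5}:  v_{2} + v_{5} = 0  ⟹  sig = (2;())
  P={0,1}:  v_{0} + v_{1} = v_{2}  ⟹  sig = (2;(1))
  P={0,3}:  v_{0} + v_{3} = v_{5}  ⟹  sig = (2;(1))
  P={0,4}:  v_{0} + v_{4} = v_{1}  ⟹  sig = (2;(1))
  P={1,5}:  v_{1} + v_{5} = v_{6}  ⟹  sig = (2;(1))
  P={1,6}:  v_{1} + v_{6} = v_{4}  ⟹  sig = (2;(1))
  P={2,3}:  v_{2} + v_{3} = v_{6}  ⟹  sig = (2;(1))
  P={2,6}:  v_{2} + v_{6} = v_{1}  ⟹  sig = (2;(1))
  P={5,6}:  v_{5} + v_{6} = v_{3}  ⟹  sig = (2;(1))
  P={1,3}:  v_{1} + v_{3} = 2·v_{6}  ⟹  sig = (2;(2))
  P={2,4}:  v_{2} + v_{4} = 2·v_{1}  ⟹  sig = (2;(2))
  P={4,5}:  v_{4} + v_{5} = 2·v_{6}  ⟹  sig = (2;(2))
  P={3,4}:  v_{3} + v_{4} = 3·v_{6}  ⟹  sig = (2;(3))

Signatures (|P|; sorted positive RHS coefficients), sorted:
[(2;()), (2;()), (2;(1)), (2;(1)), (2;(1)), (2;(1)), (2;(1)), (2;(1)), (2;(1)), (2;(1)), (2;(2)), (2;(2)), (2;(2)), (2;(3))]


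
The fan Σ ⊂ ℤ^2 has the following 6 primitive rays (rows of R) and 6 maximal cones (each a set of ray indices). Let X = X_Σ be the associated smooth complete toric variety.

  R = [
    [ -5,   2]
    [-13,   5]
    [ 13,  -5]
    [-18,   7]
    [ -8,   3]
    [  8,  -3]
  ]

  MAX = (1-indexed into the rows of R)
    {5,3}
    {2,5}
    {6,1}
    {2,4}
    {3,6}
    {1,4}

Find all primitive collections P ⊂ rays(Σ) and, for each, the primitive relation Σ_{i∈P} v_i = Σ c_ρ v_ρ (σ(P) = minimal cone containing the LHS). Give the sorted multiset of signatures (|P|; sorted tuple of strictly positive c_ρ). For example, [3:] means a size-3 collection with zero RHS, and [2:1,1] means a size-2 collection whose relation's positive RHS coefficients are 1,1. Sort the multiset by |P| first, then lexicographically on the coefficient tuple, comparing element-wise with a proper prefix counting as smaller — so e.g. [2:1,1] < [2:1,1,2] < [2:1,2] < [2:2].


Δ(Σ) — 6 vertices, 9 min non-faces:

  {2,3}:  v_{2} + v_{3} = 0  so sig = [2:]
  {5,6}:  v_{5} + v_{6} = 0  so sig = [2:]
  {1,2}:  v_{1} + v_{2} = v_{4}  so sig = [2:1]
  {1,3}:  v_{1} + v_{3} = v_{6}  so sig = [2:1]
  {1,5}:  v_{1} + v_{5} = v_{2}  so sig = [2:1]
  {2,6}:  v_{2} + v_{6} = v_{1}  so sig = [2:1]
  {3,4}:  v_{3} + v_{4} = v_{1}  so sig = [2:1]
  {4,5}:  v_{4} + v_{5} = 2·v_{2}  so sig = [2:2]
  {4,6}:  v_{4} + v_{6} = 2·v_{1}  so sig = [2:2]

Signatures (|P|; sorted positive RHS coefficients), sorted:
{ [2:] ×2,  [2:1] ×5,  [2:2] ×2 }


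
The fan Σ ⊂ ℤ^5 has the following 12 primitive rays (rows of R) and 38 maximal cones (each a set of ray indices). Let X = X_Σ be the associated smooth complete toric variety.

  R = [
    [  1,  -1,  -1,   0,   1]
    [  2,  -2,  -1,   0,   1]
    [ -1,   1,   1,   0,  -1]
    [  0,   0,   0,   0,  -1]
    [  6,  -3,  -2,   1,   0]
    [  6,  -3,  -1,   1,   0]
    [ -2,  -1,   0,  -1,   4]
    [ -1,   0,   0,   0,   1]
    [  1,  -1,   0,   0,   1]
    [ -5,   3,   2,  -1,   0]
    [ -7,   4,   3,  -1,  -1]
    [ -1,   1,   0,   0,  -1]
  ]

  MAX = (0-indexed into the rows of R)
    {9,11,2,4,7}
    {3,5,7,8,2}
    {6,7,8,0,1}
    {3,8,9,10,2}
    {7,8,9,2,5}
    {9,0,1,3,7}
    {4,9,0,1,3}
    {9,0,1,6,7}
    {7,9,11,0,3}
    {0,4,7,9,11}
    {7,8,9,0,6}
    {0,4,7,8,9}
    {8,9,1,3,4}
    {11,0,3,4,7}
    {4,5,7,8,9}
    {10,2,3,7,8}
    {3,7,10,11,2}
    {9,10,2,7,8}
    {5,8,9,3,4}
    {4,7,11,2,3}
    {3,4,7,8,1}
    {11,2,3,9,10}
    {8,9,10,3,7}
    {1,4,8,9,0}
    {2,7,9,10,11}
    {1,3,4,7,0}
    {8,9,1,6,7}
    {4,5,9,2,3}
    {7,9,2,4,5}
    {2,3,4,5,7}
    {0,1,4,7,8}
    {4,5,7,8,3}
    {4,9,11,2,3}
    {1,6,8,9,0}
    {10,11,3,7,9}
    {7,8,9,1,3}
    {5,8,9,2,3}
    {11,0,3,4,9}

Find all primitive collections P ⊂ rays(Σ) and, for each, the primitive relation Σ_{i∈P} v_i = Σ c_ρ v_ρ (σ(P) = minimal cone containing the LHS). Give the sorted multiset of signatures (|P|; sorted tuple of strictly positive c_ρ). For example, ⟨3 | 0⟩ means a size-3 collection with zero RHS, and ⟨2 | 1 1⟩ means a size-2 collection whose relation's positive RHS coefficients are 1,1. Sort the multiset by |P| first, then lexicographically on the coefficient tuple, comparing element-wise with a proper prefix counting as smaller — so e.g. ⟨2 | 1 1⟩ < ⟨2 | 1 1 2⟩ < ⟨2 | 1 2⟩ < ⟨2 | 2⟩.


Primitive collections (24):

  {0,2}:  v_{0} + v_{2} = 0 ; sig = ⟨2 | 0⟩
  {8,11}:  v_{8} + v_{11} = 0 ; sig = ⟨2 | 0⟩
  {4,10}:  v_{4} + v_{10} = v_{2} ; sig = ⟨2 | 1⟩
  {0,5}:  v_{0} + v_{5} = v_{4} + v_{8} ; sig = ⟨2 | 1 1⟩
  {1,2}:  v_{1} + v_{2} = v_{3} + v_{8} ; sig = ⟨2 | 1 1⟩
  {1,11}:  v_{1} + v_{11} = v_{0} + v_{3} ; sig = ⟨2 | 1 1⟩
  {5,11}:  v_{5} + v_{11} = v_{2} + v_{4} ; sig = ⟨2 | 1 1⟩
  {0,10}:  v_{0} + v_{10} = v_{3} + v_{7} + v_{9} ; sig = ⟨2 | 1 1 1⟩
  {2,6}:  v_{2} + v_{6} = v_{1} + v_{7} + v_{8} + v_{9} ; sig = ⟨2 | 1 1 1 1⟩
  {6,11}:  v_{6} + v_{11} = v_{0} + v_{1} + v_{7} + v_{9} ; sig = ⟨2 | 1 1 1 1⟩
  {1,10}:  v_{1} + v_{10} = 2·v_{3} + v_{7} + v_{8} + v_{9} ; sig = ⟨2 | 1 1 1 2⟩
  {6,10}:  v_{6} + v_{10} = v_{1} + v_{3} + 2·v_{7} + v_{8} + 2·v_{9} ; sig = ⟨2 | 1 1 1 2 2⟩
  {1,5}:  v_{1} + v_{5} = v_{3} + v_{4} + 2·v_{8} ; sig = ⟨2 | 1 1 2⟩
  {3,6}:  v_{3} + v_{6} = 2·v_{1} + v_{7} + v_{9} ; sig = ⟨2 | 1 1 2⟩
  {5,10}:  v_{5} + v_{10} = 2·v_{2} + v_{8} ; sig = ⟨2 | 1 2⟩
  {5,6}:  v_{5} + v_{6} = v_{0} + 3·v_{8} ; sig = ⟨2 | 1 3⟩
  {4,6}:  v_{4} + v_{6} = 2·v_{0} + 2·v_{8} ; sig = ⟨2 | 2 2⟩
  {0,3,8}:  v_{0} + v_{3} + v_{8} = v_{1} ; sig = ⟨3 | 1⟩
  {2,4,8}:  v_{2} + v_{4} + v_{8} = v_{5} ; sig = ⟨3 | 1⟩
  {3,4,7,9}:  v_{3} + v_{4} + v_{7} + v_{9} = 0 ; sig = ⟨4 | 0⟩
  {2,3,7,9}:  v_{2} + v_{3} + v_{7} + v_{9} = v_{10} ; sig = ⟨4 | 1⟩
  {1,4,7,9}:  v_{1} + v_{4} + v_{7} + v_{9} = v_{0} + v_{8} ; sig = ⟨4 | 1 1⟩
  {3,5,7,9}:  v_{3} + v_{5} + v_{7} + v_{9} = v_{2} + v_{8} ; sig = ⟨4 | 1 1⟩
  {0,1,7,8,9}:  v_{0} + v_{1} + v_{7} + v_{8} + v_{9} = v_{6} ; sig = ⟨5 | 1⟩

so the primitive-relation signature multiset is
{ ⟨2 | 0⟩ ×2,  ⟨2 | 1⟩,  ⟨2 | 1 1⟩ ×4,  ⟨2 | 1 1 1⟩,  ⟨2 | 1 1 1 1⟩ ×2,  ⟨2 | 1 1 1 2⟩,  ⟨2 | 1 1 1 2 2⟩,  ⟨2 | 1 1 2⟩ ×2,  ⟨2 | 1 2⟩,  ⟨2 | 1 3⟩,  ⟨2 | 2 2⟩,  ⟨3 | 1⟩ ×2,  ⟨4 | 0⟩,  ⟨4 | 1⟩,  ⟨4 | 1 1⟩ ×2,  ⟨5 | 1⟩ }


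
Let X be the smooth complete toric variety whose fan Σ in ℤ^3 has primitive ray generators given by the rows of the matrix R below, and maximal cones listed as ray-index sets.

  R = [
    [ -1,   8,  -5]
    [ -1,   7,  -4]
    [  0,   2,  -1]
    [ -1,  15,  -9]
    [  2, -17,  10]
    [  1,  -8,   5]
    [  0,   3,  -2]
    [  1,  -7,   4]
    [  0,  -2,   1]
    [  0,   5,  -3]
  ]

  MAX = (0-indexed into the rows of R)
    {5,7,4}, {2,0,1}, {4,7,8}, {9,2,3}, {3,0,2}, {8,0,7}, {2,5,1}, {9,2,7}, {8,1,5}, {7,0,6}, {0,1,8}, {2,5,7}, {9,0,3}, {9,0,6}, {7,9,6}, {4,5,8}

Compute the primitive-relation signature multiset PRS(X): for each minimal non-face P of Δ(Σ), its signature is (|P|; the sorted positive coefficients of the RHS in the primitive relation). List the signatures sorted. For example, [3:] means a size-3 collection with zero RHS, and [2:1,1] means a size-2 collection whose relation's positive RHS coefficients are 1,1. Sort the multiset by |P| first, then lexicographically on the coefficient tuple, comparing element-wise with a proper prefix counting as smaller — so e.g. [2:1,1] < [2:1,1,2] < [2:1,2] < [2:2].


|primitive collections| = 25. Relations:

  • {0,5}:  v_{0} + v_{5} = 0  →  sig = [2:]
  • {1,7}:  v_{1} + v_{7} = 0  →  sig = [2:]
  • {2,8}:  v_{2} + v_{8} = 0  →  sig = [2:]
  • {2,6}:  v_{2} + v_{6} = v_{9}  →  sig = [2:1]
  • {8,9}:  v_{8} + v_{9} = v_{6}  →  sig = [2:1]
  • {0,4}:  v_{0} + v_{4} = v_{7} + v_{8}  →  sig = [2:1,1]
  • {1,4}:  v_{1} + v_{4} = v_{5} + v_{8}  →  sig = [2:1,1]
  • {1,6}:  v_{1} + v_{6} = v_{0} + v_{2}  →  sig = [2:1,1]
  • {2,4}:  v_{2} + v_{4} = v_{5} + v_{7}  →  sig = [2:1,1]
  • {3,4}:  v_{3} + v_{4} = v_{7} + v_{9}  →  sig = [2:1,1]
  • {3,5}:  v_{3} + v_{5} = v_{2} + v_{9}  →  sig = [2:1,1]
  • {3,7}:  v_{3} + v_{7} = v_{6} + v_{9}  →  sig = [2:1,1]
  • {3,8}:  v_{3} + v_{8} = v_{0} + v_{9}  →  sig = [2:1,1]
  • {5,6}:  v_{5} + v_{6} = v_{2} + v_{7}  →  sig = [2:1,1]
  • {6,8}:  v_{6} + v_{8} = v_{0} + v_{7}  →  sig = [2:1,1]
  • {1,9}:  v_{1} + v_{9} = v_{0} + 2·v_{2}  →  sig = [2:1,2]
  • {3,6}:  v_{3} + v_{6} = v_{0} + 2·v_{9}  →  sig = [2:1,2]
  • {4,9}:  v_{4} + v_{9} = v_{2} + 2·v_{7}  →  sig = [2:1,2]
  • {5,9}:  v_{5} + v_{9} = 2·v_{2} + v_{7}  →  sig = [2:1,2]
  • {4,6}:  v_{4} + v_{6} = 2·v_{7}  →  sig = [2:2]
  • {1,3}:  v_{1} + v_{3} = 2·v_{0} + 3·v_{2}  →  sig = [2:2,3]
  • {0,2,7}:  v_{0} + v_{2} + v_{7} = v_{6}  →  sig = [3:1]
  • {0,2,9}:  v_{0} + v_{2} + v_{9} = v_{3}  →  sig = [3:1]
  • {5,7,8}:  v_{5} + v_{7} + v_{8} = v_{4}  →  sig = [3:1]
  • {0,7,9}:  v_{0} + v_{7} + v_{9} = 2·v_{6}  →  sig = [3:2]

so the primitive-relation signature multiset is
    [2:]
    [2:]
    [2:]
    [2:1]
    [2:1]
    [2:1,1]
    [2:1,1]
    [2:1,1]
    [2:1,1]
    [2:1,1]
    [2:1,1]
    [2:1,1]
    [2:1,1]
    [2:1,1]
    [2:1,1]
    [2:1,2]
    [2:1,2]
    [2:1,2]
    [2:1,2]
    [2:2]
    [2:2,3]
    [3:1]
    [3:1]
    [3:1]
    [3:2]


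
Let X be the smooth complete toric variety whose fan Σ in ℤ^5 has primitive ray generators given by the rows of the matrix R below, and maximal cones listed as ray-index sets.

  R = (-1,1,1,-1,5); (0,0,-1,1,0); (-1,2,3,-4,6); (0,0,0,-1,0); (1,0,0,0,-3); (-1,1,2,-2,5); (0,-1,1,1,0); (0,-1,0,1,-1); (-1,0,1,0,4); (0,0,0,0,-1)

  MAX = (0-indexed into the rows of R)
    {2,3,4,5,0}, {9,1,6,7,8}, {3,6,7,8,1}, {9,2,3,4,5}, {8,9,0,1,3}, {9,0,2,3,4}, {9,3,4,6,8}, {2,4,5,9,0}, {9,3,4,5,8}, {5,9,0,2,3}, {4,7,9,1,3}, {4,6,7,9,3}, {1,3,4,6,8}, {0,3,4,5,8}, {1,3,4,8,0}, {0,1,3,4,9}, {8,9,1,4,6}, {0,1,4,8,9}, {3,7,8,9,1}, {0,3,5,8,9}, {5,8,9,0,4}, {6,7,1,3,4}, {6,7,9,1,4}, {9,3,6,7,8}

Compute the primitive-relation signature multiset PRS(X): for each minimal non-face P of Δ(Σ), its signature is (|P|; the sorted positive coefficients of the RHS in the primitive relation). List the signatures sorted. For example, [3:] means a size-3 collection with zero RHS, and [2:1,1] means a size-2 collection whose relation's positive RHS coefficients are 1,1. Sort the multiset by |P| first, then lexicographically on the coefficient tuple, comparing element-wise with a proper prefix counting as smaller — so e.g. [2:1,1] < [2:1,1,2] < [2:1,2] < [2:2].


Minimal non-faces — 14 found among 10 rays, 24 max cones:

  P={0,7}:  v_{0} + v_{7} = v_{8}  ⇒ sig = [2:1]
  P={1,5}:  v_{1} + v_{5} = v_{0}  ⇒ sig = [2:1]
  P={2,7}:  v_{2} + v_{7} = v_{3} + v_{4} + v_{5} + v_{8} + v_{9}  ⇒ sig = [2:1,1,1,1,1]
  P={1,2}:  v_{1} + v_{2} = 2·v_{0} + v_{3} + v_{4} + v_{9}  ⇒ sig = [2:1,1,1,2]
  P={5,7}:  v_{5} + v_{7} = v_{3} + v_{4} + 2·v_{8} + v_{9}  ⇒ sig = [2:1,1,1,2]
  P={2,6}:  v_{2} + v_{6} = v_{3} + 2·v_{4} + v_{5} + 2·v_{8} + v_{9}  ⇒ sig = [2:1,1,1,2,2]
  P={5,6}:  v_{5} + v_{6} = v_{3} + 2·v_{4} + 3·v_{8} + v_{9}  ⇒ sig = [2:1,1,2,3]
  P={0,6}:  v_{0} + v_{6} = v_{4} + 2·v_{8}  ⇒ sig = [2:1,2]
  P={2,8}:  v_{2} + v_{8} = 2·v_{5}  ⇒ sig = [2:2]
  P={4,7,8}:  v_{4} + v_{7} + v_{8} = v_{6}  ⇒ sig = [3:1]
  P={1,3,6,9}:  v_{1} + v_{3} + v_{6} + v_{9} = v_{7}  ⇒ sig = [4:1]
  P={1,3,4,8,9}:  v_{1} + v_{3} + v_{4} + v_{8} + v_{9} = 0  ⇒ sig = [5:]
  P={0,3,4,5,9}:  v_{0} + v_{3} + v_{4} + v_{5} + v_{9} = v_{2}  ⇒ sig = [5:1]
  P={0,3,4,8,9}:  v_{0} + v_{3} + v_{4} + v_{8} + v_{9} = v_{5}  ⇒ sig = [5:1]

so the primitive-relation signature multiset is
    [2:1]
    [2:1]
    [2:1,1,1,1,1]
    [2:1,1,1,2]
    [2:1,1,1,2]
    [2:1,1,1,2,2]
    [2:1,1,2,3]
    [2:1,2]
    [2:2]
    [3:1]
    [4:1]
    [5:]
    [5:1]
    [5:1]
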